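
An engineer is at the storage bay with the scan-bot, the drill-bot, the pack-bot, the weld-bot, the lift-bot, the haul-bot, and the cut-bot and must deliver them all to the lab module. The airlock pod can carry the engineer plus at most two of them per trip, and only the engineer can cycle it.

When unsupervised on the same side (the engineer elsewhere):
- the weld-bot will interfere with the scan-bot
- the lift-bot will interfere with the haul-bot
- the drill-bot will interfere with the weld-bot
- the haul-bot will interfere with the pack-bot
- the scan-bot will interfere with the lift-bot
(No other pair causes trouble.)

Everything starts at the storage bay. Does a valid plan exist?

Whatever the first load, the items left behind include a forbidden pair without the engineer. No opening move is safe, so no plan exists.

No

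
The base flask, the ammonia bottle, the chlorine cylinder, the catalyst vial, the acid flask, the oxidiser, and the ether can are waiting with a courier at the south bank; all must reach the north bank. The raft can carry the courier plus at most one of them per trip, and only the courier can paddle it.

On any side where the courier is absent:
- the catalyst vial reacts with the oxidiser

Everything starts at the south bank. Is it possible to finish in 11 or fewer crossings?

Counting alone: the courier can take at most 1 across per trip to the north bank, so moving all 7 needs at least 7 loaded trips out, with a return between consecutive ones — at least 13 crossings.
Since 11 < 13, 11 crossings cannot be enough. (The shortest complete plan in fact takes 13:)
1. Courier goes to the north bank with the catalyst vial.
2. Courier goes back to the south bank alone.
3. Courier goes to the north bank with the base flask.
4. Courier goes back to the south bank alone.
5. Courier goes to the north bank with the ammonia bottle.
6. Courier goes back to the south bank alone.
7. Courier goes to the north bank with the chlorine cylinder.
8. Courier goes back to the south bank alone.
9. Courier goes to the north bank with the acid flask.
10. Courier goes back to the south bank alone.
11. Courier goes to the north bank with the ether can.
12. Courier goes back to the south bank alone.
13. Courier goes to the north bank with the oxidiser.

No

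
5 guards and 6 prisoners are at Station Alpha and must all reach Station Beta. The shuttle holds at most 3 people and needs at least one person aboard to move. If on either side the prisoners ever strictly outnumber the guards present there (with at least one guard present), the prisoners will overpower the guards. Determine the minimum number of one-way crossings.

impossible

The prisoners already outnumber the guards at Station Alpha before anyone moves, so the starting position itself is disallowed.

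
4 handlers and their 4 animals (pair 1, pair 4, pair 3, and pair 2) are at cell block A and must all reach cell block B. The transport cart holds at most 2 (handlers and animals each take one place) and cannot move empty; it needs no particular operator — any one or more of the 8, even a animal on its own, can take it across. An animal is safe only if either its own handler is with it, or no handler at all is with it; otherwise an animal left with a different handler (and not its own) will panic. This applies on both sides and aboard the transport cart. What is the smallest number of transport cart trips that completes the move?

impossible

Following every safe sequence of crossings from the start, the most of the 8 that can be at cell block B as the transport cart arrives there on crossings 1, 3, 5 is 2, 3, 4 respectively; the best ever achieved is 4 of 8.
From crossing 7 on, no configuration arises that was not already reachable earlier: only 44 distinct safe configurations (who is on which side, and where the transport cart is) can ever be reached, none of them has everyone across, and every continuation just revisits them. So no valid plan exists.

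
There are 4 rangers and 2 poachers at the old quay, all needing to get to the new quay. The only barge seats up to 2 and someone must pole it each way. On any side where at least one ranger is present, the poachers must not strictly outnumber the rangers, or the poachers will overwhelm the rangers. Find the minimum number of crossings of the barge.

9

Counting alone: each trip to the new quay takes at most 2 across and each return brings at least 1 back, so after t trips out (and t−1 returns) at most 2t − (t−1) of the 6 are across; that first reaches 6 at t = 5, so at least 9 crossings are needed.
The plan below uses exactly 9 crossings, so it is optimal:
1. 2 poachers → the new quay.  (the old quay: 4R 0P; the new quay: 0R 2P)
2. 1 poacher ← the old quay.  (the old quay: 4R 1P; the new quay: 0R 1P)
3. 2 rangers → the new quay.  (the old quay: 2R 1P; the new quay: 2R 1P)
4. 1 poacher ← the old quay.  (the old quay: 2R 2P; the new quay: 2R 0P)
5. 2 poachers → the new quay.  (the old quay: 2R 0P; the new quay: 2R 2P)
6. 1 poacher ← the old quay.  (the old quay: 2R 1P; the new quay: 2R 1P)
7. 1 ranger and 1 poacher → the new quay.  (the old quay: 1R 0P; the new quay: 3R 2P)
8. 1 poacher ← the old quay.  (the old quay: 1R 1P; the new quay: 3R 1P)
9. 1 ranger and 1 poacher → the new quay.  (the old quay: 0R 0P; the new quay: 4R 2P)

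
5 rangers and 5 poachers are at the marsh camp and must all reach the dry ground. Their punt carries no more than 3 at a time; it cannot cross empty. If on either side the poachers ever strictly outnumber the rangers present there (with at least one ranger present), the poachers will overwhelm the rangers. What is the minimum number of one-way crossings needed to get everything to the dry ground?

Counting alone: each trip to the dry ground takes at most 3 across and each return brings at least 1 back, so after t trips out (and t−1 returns) at most 3t − (t−1) of the 10 are across; that first reaches 10 at t = 5, so at least 9 crossings are needed.
The safety rule pushes this higher. Following every safe sequence of crossings, the most of the 10 that can be at the dry ground as the punt arrives there on crossing 9 is 9 — never all 10.
So no plan with fewer than 11 crossings exists, and this one achieves 11:
1. 2 poachers → the dry ground.  (the marsh camp: 5R 3P; the dry ground: 0R 2P)
2. 1 poacher ← the marsh camp.  (the marsh camp: 5R 4P; the dry ground: 0R 1P)
3. 3 poachers → the dry ground.  (the marsh camp: 5R 1P; the dry ground: 0R 4P)
4. 1 poacher ← the marsh camp.  (the marsh camp: 5R 2P; the dry ground: 0R 3P)
5. 3 rangers → the dry ground.  (the marsh camp: 2R 2P; the dry ground: 3R 3P)
6. 1 ranger and 1 poacher ← the marsh camp.  (the marsh camp: 3R 3P; the dry ground: 2R 2P)
7. 3 rangers → the dry ground.  (the marsh camp: 0R 3P; the dry ground: 5R 2P)
8. 1 poacher ← the marsh camp.  (the marsh camp: 0R 4P; the dry ground: 5R 1P)
9. 2 poachers → the dry ground.  (the marsh camp: 0R 2P; the dry ground: 5R 3P)
10. 1 poacher ← the marsh camp.  (the marsh camp: 0R 3P; the dry ground: 5R 2P)
11. 3 poachers → the dry ground.  (the marsh camp: 0R 0P; the dry ground: 5R 5P)

11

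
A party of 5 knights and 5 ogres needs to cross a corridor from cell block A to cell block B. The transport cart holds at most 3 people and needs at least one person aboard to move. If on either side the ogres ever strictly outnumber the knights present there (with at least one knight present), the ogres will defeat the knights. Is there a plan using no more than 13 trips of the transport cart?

Yes

Yes — this plan uses 11 crossings (≤ 13):
1. 2 ogres → cell block B.  (cell block A: 5K 3O; cell block B: 0K 2O)
2. 1 ogre ← cell block A.  (cell block A: 5K 4O; cell block B: 0K 1O)
3. 3 ogres → cell block B.  (cell block A: 5K 1O; cell block B: 0K 4O)
4. 1 ogre ← cell block A.  (cell block A: 5K 2O; cell block B: 0K 3O)
5. 3 knights → cell block B.  (cell block A: 2K 2O; cell block B: 3K 3O)
6. 1 knight and 1 ogre ← cell block A.  (cell block A: 3K 3O; cell block B: 2K 2O)
7. 3 knights → cell block B.  (cell block A: 0K 3O; cell block B: 5K 2O)
8. 1 ogre ← cell block A.  (cell block A: 0K 4O; cell block B: 5K 1O)
9. 2 ogres → cell block B.  (cell block A: 0K 2O; cell block B: 5K 3O)
10. 1 ogre ← cell block A.  (cell block A: 0K 3O; cell block B: 5K 2O)
11. 3 ogres → cell block B.  (cell block A: 0K 0O; cell block B: 5K 5O)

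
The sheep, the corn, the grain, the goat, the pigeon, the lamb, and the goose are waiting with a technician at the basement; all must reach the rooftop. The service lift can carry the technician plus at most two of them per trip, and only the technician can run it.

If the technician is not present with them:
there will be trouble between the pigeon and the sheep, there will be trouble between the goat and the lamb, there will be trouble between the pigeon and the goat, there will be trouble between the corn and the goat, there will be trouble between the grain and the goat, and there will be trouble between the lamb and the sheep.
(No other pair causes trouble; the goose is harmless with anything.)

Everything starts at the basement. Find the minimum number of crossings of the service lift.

Counting alone: the technician can take at most 2 across per trip to the rooftop, so moving all 7 needs at least 4 loaded trips out, with a return between consecutive ones — at least 7 crossings.
The safety rule pushes this higher. Following every safe sequence of crossings, the most of the 7 that can be at the rooftop as the service lift arrives there on crossing 7 is 6 — never all 7.
So no plan with fewer than 9 crossings exists, and this one achieves 9:
1. Technician goes to the rooftop with the goat and the sheep.
2. Technician goes back to the basement alone.
3. Technician goes to the rooftop with the goose.
4. Technician goes back to the basement alone.
5. Technician goes to the rooftop with the corn and the grain.
6. Technician goes back to the basement with the goat.
7. Technician goes to the rooftop with the lamb and the pigeon.
8. Technician goes back to the basement with the sheep.
9. Technician goes to the rooftop with the goat and the sheep.

9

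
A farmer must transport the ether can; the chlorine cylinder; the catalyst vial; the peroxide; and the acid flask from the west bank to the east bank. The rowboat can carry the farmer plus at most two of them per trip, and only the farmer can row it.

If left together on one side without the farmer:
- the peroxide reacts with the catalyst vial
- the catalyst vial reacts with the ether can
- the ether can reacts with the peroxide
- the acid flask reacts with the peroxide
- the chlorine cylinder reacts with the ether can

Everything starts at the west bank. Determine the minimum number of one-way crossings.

Counting alone: the farmer can take at most 2 across per trip to the east bank, so moving all 5 needs at least 3 loaded trips out, with a return between consecutive ones — at least 5 crossings.
The safety rule pushes this higher. Following every safe sequence of crossings, the most of the 5 that can be at the east bank as the rowboat arrives there on crossing 5 is 4 — never all 5.
So no plan with fewer than 7 crossings exists, and this one achieves 7:
1. Farmer goes to the east bank with the ether can and the peroxide.  [the west bank: the acid flask, the catalyst vial, the chlorine cylinder | the east bank: the ether can, the peroxide]
2. Farmer goes back to the west bank with the ether can.  [the west bank: the acid flask, the catalyst vial, the chlorine cylinder, the ether can | the east bank: the peroxide]
3. Farmer goes to the east bank with the chlorine cylinder and the ether can.  [the west bank: the acid flask, the catalyst vial | the east bank: the chlorine cylinder, the ether can, the peroxide]
4. Farmer goes back to the west bank with the ether can.  [the west bank: the acid flask, the catalyst vial, the ether can | the east bank: the chlorine cylinder, the peroxide]
5. Farmer goes to the east bank with the acid flask and the catalyst vial.  [the west bank: the ether can | the east bank: the acid flask, the catalyst vial, the chlorine cylinder, the peroxide]
6. Farmer goes back to the west bank with the peroxide.  [the west bank: the ether can, the peroxide | the east bank: the acid flask, the catalyst vial, the chlorine cylinder]
7. Farmer goes to the east bank with the ether can and the peroxide.  [the west bank: — | the east bank: the acid flask, the catalyst vial, the chlorine cylinder, the ether can, the peroxide]

7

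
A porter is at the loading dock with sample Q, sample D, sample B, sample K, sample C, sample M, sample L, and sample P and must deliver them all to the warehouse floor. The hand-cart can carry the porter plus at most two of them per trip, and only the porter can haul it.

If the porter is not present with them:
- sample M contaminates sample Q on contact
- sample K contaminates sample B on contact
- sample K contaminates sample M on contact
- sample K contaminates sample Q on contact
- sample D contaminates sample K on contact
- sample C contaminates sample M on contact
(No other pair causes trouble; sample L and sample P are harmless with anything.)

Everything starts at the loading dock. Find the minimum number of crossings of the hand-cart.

13

Counting alone: the porter can take at most 2 across per trip to the warehouse floor, so moving all 8 needs at least 4 loaded trips out, with a return between consecutive ones — at least 7 crossings.
The safety rule pushes this higher. Following every safe sequence of crossings, the most of the 8 that can be at the warehouse floor as the hand-cart arrives there on crossings 7, 9, 11 is 5, 6, 7 respectively — never all 8.
So no plan with fewer than 13 crossings exists, and this one achieves 13:
1. Porter goes to the warehouse floor with sample K and sample M.
2. Porter goes back to the loading dock with sample K.
3. Porter goes to the warehouse floor with sample D and sample K.
4. Porter goes back to the loading dock with sample K.
5. Porter goes to the warehouse floor with sample B and sample Q.
6. Porter goes back to the loading dock with sample Q.
7. Porter goes to the warehouse floor with sample C and sample Q.
8. Porter goes back to the loading dock with sample M.
9. Porter goes to the warehouse floor with sample K and sample L.
10. Porter goes back to the loading dock with sample K.
11. Porter goes to the warehouse floor with sample K and sample P.
12. Porter goes back to the loading dock with sample K.
13. Porter goes to the warehouse floor with sample K and sample M.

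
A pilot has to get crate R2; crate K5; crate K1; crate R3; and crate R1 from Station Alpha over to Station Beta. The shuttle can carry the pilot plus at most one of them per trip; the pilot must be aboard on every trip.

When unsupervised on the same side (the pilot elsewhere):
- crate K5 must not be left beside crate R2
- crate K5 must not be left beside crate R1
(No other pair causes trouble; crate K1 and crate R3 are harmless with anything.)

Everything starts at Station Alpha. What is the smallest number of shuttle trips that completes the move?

Counting alone: the pilot can take at most 1 across per trip to Station Beta, so moving all 5 needs at least 5 loaded trips out, with a return between consecutive ones — at least 9 crossings.
The safety rule pushes this higher. Following every safe sequence of crossings, the most of the 5 that can be at Station Beta as the shuttle arrives there on crossing 9 is 4 — never all 5.
So no plan with fewer than 11 crossings exists, and this one achieves 11:
1. Pilot goes to Station Beta with crate K5.
2. Pilot goes back to Station Alpha alone.
3. Pilot goes to Station Beta with crate R2.
4. Pilot goes back to Station Alpha with crate K5.
5. Pilot goes to Station Beta with crate R1.
6. Pilot goes back to Station Alpha alone.
7. Pilot goes to Station Beta with crate K1.
8. Pilot goes back to Station Alpha alone.
9. Pilot goes to Station Beta with crate R3.
10. Pilot goes back to Station Alpha alone.
11. Pilot goes to Station Beta with crate K5.

11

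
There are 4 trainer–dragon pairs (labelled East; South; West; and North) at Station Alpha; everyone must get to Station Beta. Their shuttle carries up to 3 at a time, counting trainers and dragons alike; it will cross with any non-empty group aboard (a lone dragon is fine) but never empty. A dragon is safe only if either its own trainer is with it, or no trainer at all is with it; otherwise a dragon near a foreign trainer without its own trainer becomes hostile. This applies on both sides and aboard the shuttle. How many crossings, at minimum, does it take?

Counting alone: each trip to Station Beta takes at most 3 across and each return brings at least 1 back, so after t trips out (and t−1 returns) at most 3t − (t−1) of the 8 are across; that first reaches 8 at t = 4, so at least 7 crossings are needed.
The safety rule pushes this higher. Following every safe sequence of crossings, the most of the 8 that can be at Station Beta as the shuttle arrives there on crossing 7 is 7 — never all 8.
So no plan with fewer than 9 crossings exists, and this one achieves 9:
1. dragon East and trainer East cross → Station Beta.
2. trainer East crosses ← Station Alpha.
3. dragon South, trainer East, and trainer South cross → Station Beta.
4. dragon East and trainer East cross ← Station Alpha.
5. trainer East, trainer North, and trainer West cross → Station Beta.
6. dragon South crosses ← Station Alpha.
7. dragon East and dragon South cross → Station Beta.
8. dragon East crosses ← Station Alpha.
9. dragon East, dragon North, and dragon West cross → Station Beta.

9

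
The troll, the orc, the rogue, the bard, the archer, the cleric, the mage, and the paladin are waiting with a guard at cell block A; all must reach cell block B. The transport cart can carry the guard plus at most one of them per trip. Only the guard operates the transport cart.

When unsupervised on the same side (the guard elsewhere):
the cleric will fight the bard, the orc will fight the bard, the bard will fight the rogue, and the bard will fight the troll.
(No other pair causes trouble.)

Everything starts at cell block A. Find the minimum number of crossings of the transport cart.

impossible

Following every safe sequence of crossings from the start, the most of the 8 that can be at cell block B as the transport cart arrives there on crossings 1, 3, 5, 7, 9 is 1, 2, 3, 4, 5 respectively; the best ever achieved is 5 of 8.
From crossing 11 on, no configuration arises that was not already reachable earlier: only 88 distinct safe configurations (who is on which side, and where the transport cart is) can ever be reached, none of them has everyone across, and every continuation just revisits them. So no valid plan exists.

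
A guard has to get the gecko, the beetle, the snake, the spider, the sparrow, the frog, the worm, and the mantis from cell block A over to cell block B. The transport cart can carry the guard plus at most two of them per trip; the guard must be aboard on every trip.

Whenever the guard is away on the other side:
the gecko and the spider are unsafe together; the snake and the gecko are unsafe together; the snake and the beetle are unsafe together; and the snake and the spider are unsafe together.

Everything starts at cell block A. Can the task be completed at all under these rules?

1. Guard goes to cell block B with the gecko and the snake.  [cell block A: the beetle, the frog, the mantis, the sparrow, the spider, the worm | cell block B: the gecko, the snake]
2. Guard goes back to cell block A with the gecko.  [cell block A: the beetle, the frog, the gecko, the mantis, the sparrow, the spider, the worm | cell block B: the snake]
3. Guard goes to cell block B with the beetle and the gecko.  [cell block A: the frog, the mantis, the sparrow, the spider, the worm | cell block B: the beetle, the gecko, the snake]
4. Guard goes back to cell block A with the snake.  [cell block A: the frog, the mantis, the snake, the sparrow, the spider, the worm | cell block B: the beetle, the gecko]
5. Guard goes to cell block B with the snake and the sparrow.  [cell block A: the frog, the mantis, the spider, the worm | cell block B: the beetle, the gecko, the snake, the sparrow]
6. Guard goes back to cell block A with the snake.  [cell block A: the frog, the mantis, the snake, the spider, the worm | cell block B: the beetle, the gecko, the sparrow]
7. Guard goes to cell block B with the frog and the snake.  [cell block A: the mantis, the spider, the worm | cell block B: the beetle, the frog, the gecko, the snake, the sparrow]
8. Guard goes back to cell block A with the snake.  [cell block A: the mantis, the snake, the spider, the worm | cell block B: the beetle, the frog, the gecko, the sparrow]
9. Guard goes to cell block B with the snake and the worm.  [cell block A: the mantis, the spider | cell block B: the beetle, the frog, the gecko, the snake, the sparrow, the worm]
10. Guard goes back to cell block A with the snake.  [cell block A: the mantis, the snake, the spider | cell block B: the beetle, the frog, the gecko, the sparrow, the worm]
11. Guard goes to cell block B with the mantis and the snake.  [cell block A: the spider | cell block B: the beetle, the frog, the gecko, the mantis, the snake, the sparrow, the worm]
12. Guard goes back to cell block A with the snake.  [cell block A: the snake, the spider | cell block B: the beetle, the frog, the gecko, the mantis, the sparrow, the worm]
13. Guard goes to cell block B with the snake and the spider.  [cell block A: — | cell block B: the beetle, the frog, the gecko, the mantis, the snake, the sparrow, the spider, the worm]

Yes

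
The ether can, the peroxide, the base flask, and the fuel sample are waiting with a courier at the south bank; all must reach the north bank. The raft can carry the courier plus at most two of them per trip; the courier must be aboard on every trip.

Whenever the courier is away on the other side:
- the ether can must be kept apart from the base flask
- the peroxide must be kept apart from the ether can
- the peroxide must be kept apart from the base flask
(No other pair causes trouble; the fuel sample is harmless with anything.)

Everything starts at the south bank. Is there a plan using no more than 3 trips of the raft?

Counting alone: the courier can take at most 2 across per trip to the north bank, so moving all 4 needs at least 2 loaded trips out, with a return between consecutive ones — at least 3 crossings.
The safety rule pushes this higher. Following every safe sequence of crossings, the most of the 4 that can be at the north bank as the raft arrives there on crossing 3 is 3 — never all 4.
So the move cannot be finished within 3 crossings. (The shortest complete plan takes 5:)
1. Courier goes to the north bank with the ether can and the peroxide.  [the south bank: the base flask, the fuel sample | the north bank: the ether can, the peroxide]
2. Courier goes back to the south bank with the ether can.  [the south bank: the base flask, the ether can, the fuel sample | the north bank: the peroxide]
3. Courier goes to the north bank with the ether can and the fuel sample.  [the south bank: the base flask | the north bank: the ether can, the fuel sample, the peroxide]
4. Courier goes back to the south bank with the ether can.  [the south bank: the base flask, the ether can | the north bank: the fuel sample, the peroxide]
5. Courier goes to the north bank with the base flask and the ether can.  [the south bank: — | the north bank: the base flask, the ether can, the fuel sample, the peroxide]

No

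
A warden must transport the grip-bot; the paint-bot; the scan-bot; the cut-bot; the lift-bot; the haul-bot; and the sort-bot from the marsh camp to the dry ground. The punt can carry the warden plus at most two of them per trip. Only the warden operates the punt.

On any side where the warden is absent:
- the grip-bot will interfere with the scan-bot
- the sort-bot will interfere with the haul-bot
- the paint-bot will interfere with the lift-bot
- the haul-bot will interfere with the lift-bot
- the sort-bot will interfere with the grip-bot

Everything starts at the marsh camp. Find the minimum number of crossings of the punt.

Whatever the first load, the items left behind include a forbidden pair without the warden. No opening move is safe, so no plan exists.

impossible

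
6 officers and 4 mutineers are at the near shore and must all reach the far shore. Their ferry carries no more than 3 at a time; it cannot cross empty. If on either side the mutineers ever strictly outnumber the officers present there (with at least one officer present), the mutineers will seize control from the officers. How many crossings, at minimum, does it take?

Counting alone: each trip to the far shore takes at most 3 across and each return brings at least 1 back, so after t trips out (and t−1 returns) at most 3t − (t−1) of the 10 are across; that first reaches 10 at t = 5, so at least 9 crossings are needed.
The plan below uses exactly 9 crossings, so it is optimal:
1. 2 mutineers → the far shore.  (the near shore: 6O 2M; the far shore: 0O 2M)
2. 1 mutineer ← the near shore.  (the near shore: 6O 3M; the far shore: 0O 1M)
3. 3 mutineers → the far shore.  (the near shore: 6O 0M; the far shore: 0O 4M)
4. 1 mutineer ← the near shore.  (the near shore: 6O 1M; the far shore: 0O 3M)
5. 3 officers → the far shore.  (the near shore: 3O 1M; the far shore: 3O 3M)
6. 1 mutineer ← the near shore.  (the near shore: 3O 2M; the far shore: 3O 2M)
7. 1 officer and 2 mutineers → the far shore.  (the near shore: 2O 0M; the far shore: 4O 4M)
8. 1 mutineer ← the near shore.  (the near shore: 2O 1M; the far shore: 4O 3M)
9. 2 officers and 1 mutineer → the far shore.  (the near shore: 0O 0M; the far shore: 6O 4M)

9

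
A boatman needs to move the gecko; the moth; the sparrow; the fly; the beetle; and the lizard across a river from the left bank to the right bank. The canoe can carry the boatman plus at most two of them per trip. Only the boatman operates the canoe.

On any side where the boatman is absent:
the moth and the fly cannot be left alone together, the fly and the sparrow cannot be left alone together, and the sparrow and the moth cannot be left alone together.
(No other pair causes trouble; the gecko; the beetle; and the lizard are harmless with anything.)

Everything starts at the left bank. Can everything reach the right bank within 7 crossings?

Counting alone: the boatman can take at most 2 across per trip to the right bank, so moving all 6 needs at least 3 loaded trips out, with a return between consecutive ones — at least 5 crossings.
The safety rule pushes this higher. Following every safe sequence of crossings, the most of the 6 that can be at the right bank as the canoe arrives there on crossings 5, 7 is 4, 5 respectively — never all 6.
So the move cannot be finished within 7 crossings. (The shortest complete plan takes 9:)
1. Boatman goes to the right bank with the moth and the sparrow.  [the left bank: the beetle, the fly, the gecko, the lizard | the right bank: the moth, the sparrow]
2. Boatman goes back to the left bank with the moth.  [the left bank: the beetle, the fly, the gecko, the lizard, the moth | the right bank: the sparrow]
3. Boatman goes to the right bank with the gecko and the moth.  [the left bank: the beetle, the fly, the lizard | the right bank: the gecko, the moth, the sparrow]
4. Boatman goes back to the left bank with the moth.  [the left bank: the beetle, the fly, the lizard, the moth | the right bank: the gecko, the sparrow]
5. Boatman goes to the right bank with the beetle and the moth.  [the left bank: the fly, the lizard | the right bank: the beetle, the gecko, the moth, the sparrow]
6. Boatman goes back to the left bank with the moth.  [the left bank: the fly, the lizard, the moth | the right bank: the beetle, the gecko, the sparrow]
7. Boatman goes to the right bank with the lizard and the moth.  [the left bank: the fly | the right bank: the beetle, the gecko, the lizard, the moth, the sparrow]
8. Boatman goes back to the left bank with the moth.  [the left bank: the fly, the moth | the right bank: the beetle, the gecko, the lizard, the sparrow]
9. Boatman goes to the right bank with the fly and the moth.  [the left bank: — | the right bank: the beetle, the fly, the gecko, the lizard, the moth, the sparrow]

No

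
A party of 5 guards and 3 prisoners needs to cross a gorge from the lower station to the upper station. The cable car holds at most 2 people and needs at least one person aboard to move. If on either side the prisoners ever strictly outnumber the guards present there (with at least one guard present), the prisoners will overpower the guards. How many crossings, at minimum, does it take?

13

Counting alone: each trip to the upper station takes at most 2 across and each return brings at least 1 back, so after t trips out (and t−1 returns) at most 2t − (t−1) of the 8 are across; that first reaches 8 at t = 7, so at least 13 crossings are needed.
The plan below uses exactly 13 crossings, so it is optimal:
1. 2 prisoners → the upper station.  (the lower station: 5G 1P; the upper station: 0G 2P)
2. 1 prisoner ← the lower station.  (the lower station: 5G 2P; the upper station: 0G 1P)
3. 2 prisoners → the upper station.  (the lower station: 5G 0P; the upper station: 0G 3P)
4. 1 prisoner ← the lower station.  (the lower station: 5G 1P; the upper station: 0G 2P)
5. 2 guards → the upper station.  (the lower station: 3G 1P; the upper station: 2G 2P)
6. 1 prisoner ← the lower station.  (the lower station: 3G 2P; the upper station: 2G 1P)
7. 1 guard and 1 prisoner → the upper station.  (the lower station: 2G 1P; the upper station: 3G 2P)
8. 1 prisoner ← the lower station.  (the lower station: 2G 2P; the upper station: 3G 1P)
9. 2 prisoners → the upper station.  (the lower station: 2G 0P; the upper station: 3G 3P)
10. 1 prisoner ← the lower station.  (the lower station: 2G 1P; the upper station: 3G 2P)
11. 1 guard and 1 prisoner → the upper station.  (the lower station: 1G 0P; the upper station: 4G 3P)
12. 1 prisoner ← the lower station.  (the lower station: 1G 1P; the upper station: 4G 2P)
13. 1 guard and 1 prisoner → the upper station.  (the lower station: 0G 0P; the upper station: 5G 3P)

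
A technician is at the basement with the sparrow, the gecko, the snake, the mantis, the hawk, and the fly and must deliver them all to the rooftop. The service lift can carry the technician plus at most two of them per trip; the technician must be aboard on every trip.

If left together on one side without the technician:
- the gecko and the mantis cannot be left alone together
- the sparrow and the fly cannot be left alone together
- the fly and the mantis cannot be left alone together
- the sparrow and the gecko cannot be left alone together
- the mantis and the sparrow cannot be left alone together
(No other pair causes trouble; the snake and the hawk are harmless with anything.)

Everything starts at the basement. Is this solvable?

1. Technician goes to the rooftop with the mantis and the sparrow.  [the basement: the fly, the gecko, the hawk, the snake | the rooftop: the mantis, the sparrow]
2. Technician goes back to the basement with the sparrow.  [the basement: the fly, the gecko, the hawk, the snake, the sparrow | the rooftop: the mantis]
3. Technician goes to the rooftop with the snake and the sparrow.  [the basement: the fly, the gecko, the hawk | the rooftop: the mantis, the snake, the sparrow]
4. Technician goes back to the basement with the sparrow.  [the basement: the fly, the gecko, the hawk, the sparrow | the rooftop: the mantis, the snake]
5. Technician goes to the rooftop with the hawk and the sparrow.  [the basement: the fly, the gecko | the rooftop: the hawk, the mantis, the snake, the sparrow]
6. Technician goes back to the basement with the sparrow.  [the basement: the fly, the gecko, the sparrow | the rooftop: the hawk, the mantis, the snake]
7. Technician goes to the rooftop with the fly and the gecko.  [the basement: the sparrow | the rooftop: the fly, the gecko, the hawk, the mantis, the snake]
8. Technician goes back to the basement with the mantis.  [the basement: the mantis, the sparrow | the rooftop: the fly, the gecko, the hawk, the snake]
9. Technician goes to the rooftop with the mantis and the sparrow.  [the basement: — | the rooftop: the fly, the gecko, the hawk, the mantis, the snake, the sparrow]

Yes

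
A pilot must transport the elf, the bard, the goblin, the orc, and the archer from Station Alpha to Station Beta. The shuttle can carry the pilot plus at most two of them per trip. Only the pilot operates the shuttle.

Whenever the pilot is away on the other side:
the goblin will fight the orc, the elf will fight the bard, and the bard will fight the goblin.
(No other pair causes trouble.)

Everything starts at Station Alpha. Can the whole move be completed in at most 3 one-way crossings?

No

Counting alone: the pilot can take at most 2 across per trip to Station Beta, so moving all 5 needs at least 3 loaded trips out, with a return between consecutive ones — at least 5 crossings.
Since 3 < 5, 3 crossings cannot be enough. (The shortest complete plan in fact takes 5:)
1. Pilot goes to Station Beta with the elf and the goblin.
2. Pilot goes back to Station Alpha alone.
3. Pilot goes to Station Beta with the archer.
4. Pilot goes back to Station Alpha alone.
5. Pilot goes to Station Beta with the bard and the orc.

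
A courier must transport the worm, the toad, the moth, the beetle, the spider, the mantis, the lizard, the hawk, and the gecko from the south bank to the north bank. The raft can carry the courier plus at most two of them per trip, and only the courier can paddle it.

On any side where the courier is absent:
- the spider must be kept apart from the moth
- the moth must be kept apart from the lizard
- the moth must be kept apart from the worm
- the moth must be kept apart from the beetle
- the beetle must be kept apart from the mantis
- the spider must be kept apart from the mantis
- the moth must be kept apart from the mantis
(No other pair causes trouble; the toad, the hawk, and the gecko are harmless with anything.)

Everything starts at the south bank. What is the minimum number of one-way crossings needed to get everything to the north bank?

Counting alone: the courier can take at most 2 across per trip to the north bank, so moving all 9 needs at least 5 loaded trips out, with a return between consecutive ones — at least 9 crossings.
The safety rule pushes this higher. Following every safe sequence of crossings, the most of the 9 that can be at the north bank as the raft arrives there on crossings 9, 11, 13 is 6, 7, 8 respectively — never all 9.
So no plan with fewer than 15 crossings exists, and this one achieves 15:
1. Courier goes to the north bank with the mantis and the moth.  [the south bank: the beetle, the gecko, the hawk, the lizard, the spider, the toad, the worm | the north bank: the mantis, the moth]
2. Courier goes back to the south bank with the moth.  [the south bank: the beetle, the gecko, the hawk, the lizard, the moth, the spider, the toad, the worm | the north bank: the mantis]
3. Courier goes to the north bank with the moth and the worm.  [the south bank: the beetle, the gecko, the hawk, the lizard, the spider, the toad | the north bank: the mantis, the moth, the worm]
4. Courier goes back to the south bank with the moth.  [the south bank: the beetle, the gecko, the hawk, the lizard, the moth, the spider, the toad | the north bank: the mantis, the worm]
5. Courier goes to the north bank with the moth and the toad.  [the south bank: the beetle, the gecko, the hawk, the lizard, the spider | the north bank: the mantis, the moth, the toad, the worm]
6. Courier goes back to the south bank with the moth.  [the south bank: the beetle, the gecko, the hawk, the lizard, the moth, the spider | the north bank: the mantis, the toad, the worm]
7. Courier goes to the north bank with the lizard and the moth.  [the south bank: the beetle, the gecko, the hawk, the spider | the north bank: the lizard, the mantis, the moth, the toad, the worm]
8. Courier goes back to the south bank with the moth.  [the south bank: the beetle, the gecko, the hawk, the moth, the spider | the north bank: the lizard, the mantis, the toad, the worm]
9. Courier goes to the north bank with the hawk and the moth.  [the south bank: the beetle, the gecko, the spider | the north bank: the hawk, the lizard, the mantis, the moth, the toad, the worm]
10. Courier goes back to the south bank with the moth.  [the south bank: the beetle, the gecko, the moth, the spider | the north bank: the hawk, the lizard, the mantis, the toad, the worm]
11. Courier goes to the north bank with the gecko and the moth.  [the south bank: the beetle, the spider | the north bank: the gecko, the hawk, the lizard, the mantis, the moth, the toad, the worm]
12. Courier goes back to the south bank with the moth.  [the south bank: the beetle, the moth, the spider | the north bank: the gecko, the hawk, the lizard, the mantis, the toad, the worm]
13. Courier goes to the north bank with the beetle and the spider.  [the south bank: the moth | the north bank: the beetle, the gecko, the hawk, the lizard, the mantis, the spider, the toad, the worm]
14. Courier goes back to the south bank with the mantis.  [the south bank: the mantis, the moth | the north bank: the beetle, the gecko, the hawk, the lizard, the spider, the toad, the worm]
15. Courier goes to the north bank with the mantis and the moth.  [the south bank: — | the north bank: the beetle, the gecko, the hawk, the lizard, the mantis, the moth, the spider, the toad, the worm]

15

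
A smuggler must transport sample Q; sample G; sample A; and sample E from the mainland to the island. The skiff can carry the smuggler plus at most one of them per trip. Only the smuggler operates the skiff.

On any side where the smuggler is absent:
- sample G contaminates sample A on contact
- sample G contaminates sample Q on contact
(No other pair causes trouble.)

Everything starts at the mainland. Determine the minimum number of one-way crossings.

Counting alone: the smuggler can take at most 1 across per trip to the island, so moving all 4 needs at least 4 loaded trips out, with a return between consecutive ones — at least 7 crossings.
The safety rule pushes this higher. Following every safe sequence of crossings, the most of the 4 that can be at the island as the skiff arrives there on crossing 7 is 3 — never all 4.
So no plan with fewer than 9 crossings exists, and this one achieves 9:
1. Smuggler goes to the island with sample G.  [the mainland: sample A, sample E, sample Q | the island: sample G]
2. Smuggler goes back to the mainland alone.  [the mainland: sample A, sample E, sample Q | the island: sample G]
3. Smuggler goes to the island with sample Q.  [the mainland: sample A, sample E | the island: sample G, sample Q]
4. Smuggler goes back to the mainland with sample G.  [the mainland: sample A, sample E, sample G | the island: sample Q]
5. Smuggler goes to the island with sample A.  [the mainland: sample E, sample G | the island: sample A, sample Q]
6. Smuggler goes back to the mainland alone.  [the mainland: sample E, sample G | the island: sample A, sample Q]
7. Smuggler goes to the island with sample E.  [the mainland: sample G | the island: sample A, sample E, sample Q]
8. Smuggler goes back to the mainland alone.  [the mainland: sample G | the island: sample A, sample E, sample Q]
9. Smuggler goes to the island with sample G.  [the mainland: — | the island: sample A, sample E, sample G, sample Q]

9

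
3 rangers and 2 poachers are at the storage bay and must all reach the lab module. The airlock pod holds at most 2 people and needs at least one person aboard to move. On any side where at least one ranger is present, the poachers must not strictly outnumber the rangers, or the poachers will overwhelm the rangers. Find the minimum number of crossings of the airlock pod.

7

Counting alone: each trip to the lab module takes at most 2 across and each return brings at least 1 back, so after t trips out (and t−1 returns) at most 2t − (t−1) of the 5 are across; that first reaches 5 at t = 4, so at least 7 crossings are needed.
The plan below uses exactly 7 crossings, so it is optimal:
1. 2 poachers → the lab module.  (the storage bay: 3R 0P; the lab module: 0R 2P)
2. 1 poacher ← the storage bay.  (the storage bay: 3R 1P; the lab module: 0R 1P)
3. 2 rangers → the lab module.  (the storage bay: 1R 1P; the lab module: 2R 1P)
4. 1 ranger ← the storage bay.  (the storage bay: 2R 1P; the lab module: 1R 1P)
5. 1 ranger and 1 poacher → the lab module.  (the storage bay: 1R 0P; the lab module: 2R 2P)
6. 1 poacher ← the storage bay.  (the storage bay: 1R 1P; the lab module: 2R 1P)
7. 1 ranger and 1 poacher → the lab module.  (the storage bay: 0R 0P; the lab module: 3R 2P)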